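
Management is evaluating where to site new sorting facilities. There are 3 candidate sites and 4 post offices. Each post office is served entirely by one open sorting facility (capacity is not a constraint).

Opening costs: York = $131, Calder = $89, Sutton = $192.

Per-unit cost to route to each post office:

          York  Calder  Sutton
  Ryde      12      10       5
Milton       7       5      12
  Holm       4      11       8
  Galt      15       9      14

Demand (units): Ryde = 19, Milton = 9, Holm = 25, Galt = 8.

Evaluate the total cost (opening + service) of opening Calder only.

Each post office is assigned to its cheapest site among the open ones.
{Calder}: Ryde→Calder 10·19=190, Milton→Calder 5·9=45, Holm→Calder 11·25=275, Galt→Calder 9·8=72. Service 582; fixed 89; total 671.

Total cost: 671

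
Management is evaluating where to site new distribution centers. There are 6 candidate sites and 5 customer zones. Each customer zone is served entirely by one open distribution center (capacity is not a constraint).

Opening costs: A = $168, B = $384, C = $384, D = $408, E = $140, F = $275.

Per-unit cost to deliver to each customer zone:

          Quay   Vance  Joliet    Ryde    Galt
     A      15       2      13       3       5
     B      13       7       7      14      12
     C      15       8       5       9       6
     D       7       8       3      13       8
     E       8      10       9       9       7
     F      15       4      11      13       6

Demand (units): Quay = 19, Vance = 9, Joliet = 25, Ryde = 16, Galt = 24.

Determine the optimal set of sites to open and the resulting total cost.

For any fixed open set, each customer zone goes to its cheapest open site; total = fixed + service.
{A, E}: Quay→E 8·19=152, Vance→A 2·9=18, Joliet→E 9·25=225, Ryde→A 3·16=48, Galt→A 5·24=120. Service 563; fixed 308; total 871.
{E}: Quay→E 8·19=152, Vance→E 10·9=90, Joliet→E 9·25=225, Ryde→E 9·16=144, Galt→E 7·24=168. Service 779; fixed 140; total 919.
{A}: Quay→A 15·19=285, Vance→A 2·9=18, Joliet→A 13·25=325, Ryde→A 3·16=48, Galt→A 5·24=120. Service 796; fixed 168; total 964.
{A, B, C, D, E, F}: service 394 + fixed 1759 = 2153
No other subset beats 871.

Open A and E; minimum total cost 871.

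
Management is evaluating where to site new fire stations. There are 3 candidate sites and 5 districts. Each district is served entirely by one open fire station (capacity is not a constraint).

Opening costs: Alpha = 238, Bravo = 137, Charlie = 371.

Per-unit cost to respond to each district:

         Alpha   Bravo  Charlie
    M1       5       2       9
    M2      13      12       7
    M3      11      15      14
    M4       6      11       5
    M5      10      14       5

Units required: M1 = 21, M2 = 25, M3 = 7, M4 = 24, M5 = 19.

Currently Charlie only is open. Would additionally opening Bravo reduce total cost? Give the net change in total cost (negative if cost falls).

Yes — net change −10 (cost falls by 10).

Current service cost with {Charlie}: 677.
Adding Bravo: each district re-picks its cheapest; new service cost 530, saving 147.
Extra fixed cost: 137. Net change = 137 − 147 = -10.
(Totals: 1048 → 1038.)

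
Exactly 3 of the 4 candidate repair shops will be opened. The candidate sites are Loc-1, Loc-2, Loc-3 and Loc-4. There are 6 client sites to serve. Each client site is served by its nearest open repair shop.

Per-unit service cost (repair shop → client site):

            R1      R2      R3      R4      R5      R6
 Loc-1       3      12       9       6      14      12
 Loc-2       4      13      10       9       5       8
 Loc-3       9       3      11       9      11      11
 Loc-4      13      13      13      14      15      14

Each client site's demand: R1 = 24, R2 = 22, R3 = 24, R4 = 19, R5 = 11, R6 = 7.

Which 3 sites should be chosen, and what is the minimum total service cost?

Choose Loc-1, Loc-2 and Loc-3; total service cost 579.

With exactly 3 open, each client site uses its cheapest among the chosen.
{Loc-1, Loc-2, Loc-3}: R1→Loc-1 3·24=72, R2→Loc-3 3·22=66, R3→Loc-1 9·24=216, R4→Loc-1 6·19=114, R5→Loc-2 5·11=55, R6→Loc-2 8·7=56. Service cost 579.
{Loc-1, Loc-3, Loc-4}: service cost 666
{Loc-2, Loc-3, Loc-4}: service cost 684
Among all 4 size-3 choices, {Loc-1, Loc-2, Loc-3} is lowest.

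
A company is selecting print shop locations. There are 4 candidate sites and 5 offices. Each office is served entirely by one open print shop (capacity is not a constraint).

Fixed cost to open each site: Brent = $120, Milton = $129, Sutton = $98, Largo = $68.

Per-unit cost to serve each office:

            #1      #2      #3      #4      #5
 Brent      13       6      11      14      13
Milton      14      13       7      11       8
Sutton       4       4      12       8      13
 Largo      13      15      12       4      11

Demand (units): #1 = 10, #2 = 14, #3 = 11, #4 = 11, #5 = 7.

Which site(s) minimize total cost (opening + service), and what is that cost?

For any fixed open set, each office goes to its cheapest open site; total = fixed + service.
{Sutton}: #1→Sutton 4·10=40, #2→Sutton 4·14=56, #3→Sutton 12·11=132, #4→Sutton 8·11=88, #5→Sutton 13·7=91. Service 407; fixed 98; total 505.
{Sutton, Largo}: #1→Sutton 4·10=40, #2→Sutton 4·14=56, #3→Sutton 12·11=132, #4→Largo 4·11=44, #5→Largo 11·7=77. Service 349; fixed 166; total 515.
{Milton, Sutton}: service 317 + fixed 227 = 544
{Brent, Milton, Sutton, Largo}: service 273 + fixed 415 = 688
No other subset beats 505.

Open Sutton only; minimum total cost 505.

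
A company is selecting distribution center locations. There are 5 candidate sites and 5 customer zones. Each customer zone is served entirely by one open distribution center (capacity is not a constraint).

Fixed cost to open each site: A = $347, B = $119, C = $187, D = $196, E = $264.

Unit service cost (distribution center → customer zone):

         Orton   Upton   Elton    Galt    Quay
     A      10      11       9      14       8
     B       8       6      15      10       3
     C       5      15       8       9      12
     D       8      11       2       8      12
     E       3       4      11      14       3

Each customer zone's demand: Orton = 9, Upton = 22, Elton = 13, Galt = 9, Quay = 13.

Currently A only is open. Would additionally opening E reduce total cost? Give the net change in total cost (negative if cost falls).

Current service cost with {A}: 679.
Adding E: each customer zone re-picks its cheapest; new service cost 397, saving 282.
Extra fixed cost: 264. Net change = 264 − 282 = -18.
(Totals: 1026 → 1008.)

Yes — net change −18 (cost falls by 18).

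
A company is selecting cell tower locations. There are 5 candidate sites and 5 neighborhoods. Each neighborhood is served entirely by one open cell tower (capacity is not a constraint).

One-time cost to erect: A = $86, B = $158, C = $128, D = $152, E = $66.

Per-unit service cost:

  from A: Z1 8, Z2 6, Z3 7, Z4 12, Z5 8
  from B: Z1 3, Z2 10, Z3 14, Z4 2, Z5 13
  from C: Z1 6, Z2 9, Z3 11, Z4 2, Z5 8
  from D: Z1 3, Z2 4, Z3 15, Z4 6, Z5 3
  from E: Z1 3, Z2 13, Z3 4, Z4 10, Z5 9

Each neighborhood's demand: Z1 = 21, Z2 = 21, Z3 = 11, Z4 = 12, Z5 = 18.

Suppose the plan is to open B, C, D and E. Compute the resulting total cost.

Total cost: 773

Each neighborhood is assigned to its cheapest site among the open ones.
{B, C, D, E}: Z1→B 3·21=63, Z2→D 4·21=84, Z3→E 4·11=44, Z4→B 2·12=24, Z5→D 3·18=54. Service 269; fixed 504; total 773.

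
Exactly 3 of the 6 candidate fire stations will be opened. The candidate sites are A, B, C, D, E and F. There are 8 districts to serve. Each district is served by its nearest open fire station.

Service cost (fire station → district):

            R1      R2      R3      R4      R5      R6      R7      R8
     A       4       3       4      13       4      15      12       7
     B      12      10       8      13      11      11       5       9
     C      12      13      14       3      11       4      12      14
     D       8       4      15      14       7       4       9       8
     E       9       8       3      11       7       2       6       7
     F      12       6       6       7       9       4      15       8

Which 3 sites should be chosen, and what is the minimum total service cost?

Choose A, C and E; total service cost 32.

With exactly 3 open, each district uses its cheapest among the chosen.
{A, C, E}: R1→A 4, R2→A 3, R3→E 3, R4→C 3, R5→A 4, R6→E 2, R7→E 6, R8→A 7. Service cost 32.
{A, B, C}: service cost 34
{A, E, F}: service cost 36
Among all 20 size-3 choices, {A, C, E} is lowest.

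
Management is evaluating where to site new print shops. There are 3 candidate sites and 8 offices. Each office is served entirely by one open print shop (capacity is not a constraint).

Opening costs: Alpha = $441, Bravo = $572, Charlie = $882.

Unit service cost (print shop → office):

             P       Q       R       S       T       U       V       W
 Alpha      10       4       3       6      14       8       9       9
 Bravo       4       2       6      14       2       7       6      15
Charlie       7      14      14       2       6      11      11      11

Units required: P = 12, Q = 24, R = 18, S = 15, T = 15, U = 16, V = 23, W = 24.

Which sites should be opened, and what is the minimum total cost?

Open Alpha only; minimum total cost 1562.

For any fixed open set, each office goes to its cheapest open site; total = fixed + service.
{Alpha}: P→Alpha 10·12=120, Q→Alpha 4·24=96, R→Alpha 3·18=54, S→Alpha 6·15=90, T→Alpha 14·15=210, U→Alpha 8·16=128, V→Alpha 9·23=207, W→Alpha 9·24=216. Service 1121; fixed 441; total 1562.
{Bravo}: service 1054 + fixed 572 = 1626
{Alpha, Bravo}: P→Bravo 4·12=48, Q→Bravo 2·24=48, R→Alpha 3·18=54, S→Alpha 6·15=90, T→Bravo 2·15=30, U→Bravo 7·16=112, V→Bravo 6·23=138, W→Alpha 9·24=216. Service 736; fixed 1013; total 1749.
{Alpha, Bravo, Charlie}: P→Bravo 4·12=48, Q→Bravo 2·24=48, R→Alpha 3·18=54, S→Charlie 2·15=30, T→Bravo 2·15=30, U→Bravo 7·16=112, V→Bravo 6·23=138, W→Alpha 9·24=216. Service 676; fixed 1895; total 2571.
No other subset beats 1562.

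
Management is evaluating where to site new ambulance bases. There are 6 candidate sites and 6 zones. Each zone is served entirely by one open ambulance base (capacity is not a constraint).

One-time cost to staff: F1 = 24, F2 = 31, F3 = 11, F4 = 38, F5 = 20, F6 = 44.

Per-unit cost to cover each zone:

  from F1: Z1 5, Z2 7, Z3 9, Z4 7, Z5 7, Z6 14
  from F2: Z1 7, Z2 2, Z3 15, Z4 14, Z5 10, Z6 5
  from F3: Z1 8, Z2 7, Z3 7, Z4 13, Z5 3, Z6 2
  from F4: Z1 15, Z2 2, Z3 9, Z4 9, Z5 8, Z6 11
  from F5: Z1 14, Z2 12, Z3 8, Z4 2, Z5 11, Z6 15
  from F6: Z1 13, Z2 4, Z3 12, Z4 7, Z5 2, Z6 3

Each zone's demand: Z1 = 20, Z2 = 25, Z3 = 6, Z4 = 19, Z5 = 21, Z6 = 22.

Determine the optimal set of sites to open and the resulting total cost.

Open F1, F2, F3 and F5; minimum total cost 423.

For any fixed open set, each zone goes to its cheapest open site; total = fixed + service.
{F1, F2, F3, F5}: Z1→F1 5·20=100, Z2→F2 2·25=50, Z3→F3 7·6=42, Z4→F5 2·19=38, Z5→F3 3·21=63, Z6→F3 2·22=44. Service 337; fixed 86; total 423.
{F1, F3, F4, F5}: service 337 + fixed 93 = 430
{F2, F3, F5}: Z1→F2 7·20=140, Z2→F2 2·25=50, Z3→F3 7·6=42, Z4→F5 2·19=38, Z5→F3 3·21=63, Z6→F3 2·22=44. Service 377; fixed 62; total 439.
{F1, F2, F3, F4, F5, F6}: service 316 + fixed 168 = 484
No other subset beats 423.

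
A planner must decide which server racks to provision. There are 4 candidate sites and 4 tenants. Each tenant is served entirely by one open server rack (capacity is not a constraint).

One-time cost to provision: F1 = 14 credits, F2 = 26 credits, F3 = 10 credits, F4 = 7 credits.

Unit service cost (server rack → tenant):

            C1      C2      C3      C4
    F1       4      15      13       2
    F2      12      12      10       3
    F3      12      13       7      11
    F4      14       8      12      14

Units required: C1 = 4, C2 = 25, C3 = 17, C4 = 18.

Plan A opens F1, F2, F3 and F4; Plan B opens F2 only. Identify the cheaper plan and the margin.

Plan A: {F1, F2, F3, F4}: C1→F1 4·4=16, C2→F4 8·25=200, C3→F3 7·17=119, C4→F1 2·18=36. Service 371; fixed 57; total 428.
Plan B: {F2}: C1→F2 12·4=48, C2→F2 12·25=300, C3→F2 10·17=170, C4→F2 3·18=54. Service 572; fixed 26; total 598.
Difference: |428 − 598| = 170.

Plan A is cheaper by 170.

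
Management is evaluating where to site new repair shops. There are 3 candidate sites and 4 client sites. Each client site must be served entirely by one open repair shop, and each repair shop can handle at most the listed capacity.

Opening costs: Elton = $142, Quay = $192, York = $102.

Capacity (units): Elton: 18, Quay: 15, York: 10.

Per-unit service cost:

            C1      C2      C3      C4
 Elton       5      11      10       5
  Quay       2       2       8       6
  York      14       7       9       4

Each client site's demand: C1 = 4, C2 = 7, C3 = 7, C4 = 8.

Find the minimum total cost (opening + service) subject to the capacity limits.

Open {Elton, York}: C1→Elton 5·4=20, C2→Elton 11·7=77, C3→Elton 10·7=70, C4→York 4·8=32.
Loads: Elton carries 18/18, York carries 8/10. Service 199; fixed 244; total 443.
Next best feasible plan costs 464.

Minimum total cost: 443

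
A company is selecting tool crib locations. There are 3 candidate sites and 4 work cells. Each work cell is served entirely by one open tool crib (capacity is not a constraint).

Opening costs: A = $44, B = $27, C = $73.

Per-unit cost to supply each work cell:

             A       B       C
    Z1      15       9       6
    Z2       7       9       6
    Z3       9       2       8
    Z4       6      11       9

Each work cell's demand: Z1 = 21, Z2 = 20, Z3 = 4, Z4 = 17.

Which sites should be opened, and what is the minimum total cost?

For any fixed open set, each work cell goes to its cheapest open site; total = fixed + service.
{A, C}: Z1→C 6·21=126, Z2→C 6·20=120, Z3→C 8·4=32, Z4→A 6·17=102. Service 380; fixed 117; total 497.
{A, B, C}: Z1→C 6·21=126, Z2→C 6·20=120, Z3→B 2·4=8, Z4→A 6·17=102. Service 356; fixed 144; total 500.
{C}: service 431 + fixed 73 = 504
{B}: service 564 + fixed 27 = 591
(All 7 nonempty subsets were checked; A and C is lowest.)

Open A and C; minimum total cost 497.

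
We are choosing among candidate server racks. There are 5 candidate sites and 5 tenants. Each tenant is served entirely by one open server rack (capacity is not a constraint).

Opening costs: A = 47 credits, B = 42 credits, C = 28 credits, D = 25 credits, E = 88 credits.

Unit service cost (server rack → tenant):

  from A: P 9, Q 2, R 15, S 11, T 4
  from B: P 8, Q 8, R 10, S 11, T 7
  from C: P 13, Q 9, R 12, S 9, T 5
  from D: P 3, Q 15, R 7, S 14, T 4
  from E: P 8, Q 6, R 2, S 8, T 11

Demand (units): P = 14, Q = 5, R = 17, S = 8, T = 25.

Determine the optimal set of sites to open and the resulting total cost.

Open D and E; minimum total cost 383.

For any fixed open set, each tenant goes to its cheapest open site; total = fixed + service.
{D, E}: P→D 3·14=42, Q→E 6·5=30, R→E 2·17=34, S→E 8·8=64, T→D 4·25=100. Service 270; fixed 113; total 383.
{A, D, E}: P→D 3·14=42, Q→A 2·5=10, R→E 2·17=34, S→E 8·8=64, T→A 4·25=100. Service 250; fixed 160; total 410.
{C, D, E}: P→D 3·14=42, Q→E 6·5=30, R→E 2·17=34, S→E 8·8=64, T→D 4·25=100. Service 270; fixed 141; total 411.
{A, B, C, D, E}: P→D 3·14=42, Q→A 2·5=10, R→E 2·17=34, S→E 8·8=64, T→A 4·25=100. Service 250; fixed 230; total 480.
No other subset beats 383.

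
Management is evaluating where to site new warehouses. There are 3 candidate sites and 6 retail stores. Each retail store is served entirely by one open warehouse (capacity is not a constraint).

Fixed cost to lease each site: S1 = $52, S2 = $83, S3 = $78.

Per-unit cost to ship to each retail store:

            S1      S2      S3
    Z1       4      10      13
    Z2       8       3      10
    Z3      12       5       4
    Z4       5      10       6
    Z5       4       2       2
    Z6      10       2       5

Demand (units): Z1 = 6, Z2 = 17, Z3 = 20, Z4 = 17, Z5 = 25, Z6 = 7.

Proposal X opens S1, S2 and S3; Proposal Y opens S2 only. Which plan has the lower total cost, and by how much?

Proposal X is cheaper by 11.

Proposal X: {S1, S2, S3}: Z1→S1 4·6=24, Z2→S2 3·17=51, Z3→S3 4·20=80, Z4→S1 5·17=85, Z5→S2 2·25=50, Z6→S2 2·7=14. Service 304; fixed 213; total 517.
Proposal Y: {S2}: Z1→S2 10·6=60, Z2→S2 3·17=51, Z3→S2 5·20=100, Z4→S2 10·17=170, Z5→S2 2·25=50, Z6→S2 2·7=14. Service 445; fixed 83; total 528.
Difference: |517 − 528| = 11.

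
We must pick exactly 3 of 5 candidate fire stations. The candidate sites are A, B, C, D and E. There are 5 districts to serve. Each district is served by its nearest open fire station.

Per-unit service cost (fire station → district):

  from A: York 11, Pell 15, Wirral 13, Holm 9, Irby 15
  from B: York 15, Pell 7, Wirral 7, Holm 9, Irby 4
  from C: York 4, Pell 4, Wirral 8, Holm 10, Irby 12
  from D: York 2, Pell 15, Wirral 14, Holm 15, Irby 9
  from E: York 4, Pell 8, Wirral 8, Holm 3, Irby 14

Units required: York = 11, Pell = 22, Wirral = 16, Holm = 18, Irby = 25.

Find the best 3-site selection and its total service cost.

Choose B, C and E; total service cost 398.

With exactly 3 open, each district uses its cheapest among the chosen.
{B, C, E}: York→C 4·11=44, Pell→C 4·22=88, Wirral→B 7·16=112, Holm→E 3·18=54, Irby→B 4·25=100. Service cost 398.
{B, D, E}: service cost 442
{A, B, E}: service cost 464
Among all 10 size-3 choices, {B, C, E} is lowest.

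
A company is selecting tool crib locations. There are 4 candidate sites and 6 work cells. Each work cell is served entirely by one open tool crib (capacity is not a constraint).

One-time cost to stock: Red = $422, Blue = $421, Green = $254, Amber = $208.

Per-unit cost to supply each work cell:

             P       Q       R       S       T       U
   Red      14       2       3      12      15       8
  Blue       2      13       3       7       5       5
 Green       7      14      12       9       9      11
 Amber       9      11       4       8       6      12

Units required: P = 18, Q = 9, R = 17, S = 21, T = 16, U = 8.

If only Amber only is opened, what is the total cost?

Total cost: 897

Each work cell is assigned to its cheapest site among the open ones.
{Amber}: P→Amber 9·18=162, Q→Amber 11·9=99, R→Amber 4·17=68, S→Amber 8·21=168, T→Amber 6·16=96, U→Amber 12·8=96. Service 689; fixed 208; total 897.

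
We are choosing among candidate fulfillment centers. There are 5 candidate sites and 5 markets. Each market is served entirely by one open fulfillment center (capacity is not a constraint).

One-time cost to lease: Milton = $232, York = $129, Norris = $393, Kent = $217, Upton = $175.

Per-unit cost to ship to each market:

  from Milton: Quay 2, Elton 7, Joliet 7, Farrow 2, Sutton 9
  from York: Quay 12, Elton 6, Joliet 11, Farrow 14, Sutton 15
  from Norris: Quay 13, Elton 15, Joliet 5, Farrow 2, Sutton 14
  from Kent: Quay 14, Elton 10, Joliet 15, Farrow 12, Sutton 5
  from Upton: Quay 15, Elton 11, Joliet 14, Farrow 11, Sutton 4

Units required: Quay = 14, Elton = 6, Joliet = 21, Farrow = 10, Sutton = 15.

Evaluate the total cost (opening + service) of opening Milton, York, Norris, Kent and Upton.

Each market is assigned to its cheapest site among the open ones.
{Milton, York, Norris, Kent, Upton}: Quay→Milton 2·14=28, Elton→York 6·6=36, Joliet→Norris 5·21=105, Farrow→Milton 2·10=20, Sutton→Upton 4·15=60. Service 249; fixed 1146; total 1395.

Total cost: 1395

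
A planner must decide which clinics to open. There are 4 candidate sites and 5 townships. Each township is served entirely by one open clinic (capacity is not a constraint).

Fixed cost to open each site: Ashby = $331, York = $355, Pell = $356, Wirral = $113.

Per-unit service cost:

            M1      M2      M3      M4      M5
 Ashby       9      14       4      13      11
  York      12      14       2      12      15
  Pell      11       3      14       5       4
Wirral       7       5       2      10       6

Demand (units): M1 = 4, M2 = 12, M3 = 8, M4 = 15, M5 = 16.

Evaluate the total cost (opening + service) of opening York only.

Total cost: 1007

Each township is assigned to its cheapest site among the open ones.
{York}: M1→York 12·4=48, M2→York 14·12=168, M3→York 2·8=16, M4→York 12·15=180, M5→York 15·16=240. Service 652; fixed 355; total 1007.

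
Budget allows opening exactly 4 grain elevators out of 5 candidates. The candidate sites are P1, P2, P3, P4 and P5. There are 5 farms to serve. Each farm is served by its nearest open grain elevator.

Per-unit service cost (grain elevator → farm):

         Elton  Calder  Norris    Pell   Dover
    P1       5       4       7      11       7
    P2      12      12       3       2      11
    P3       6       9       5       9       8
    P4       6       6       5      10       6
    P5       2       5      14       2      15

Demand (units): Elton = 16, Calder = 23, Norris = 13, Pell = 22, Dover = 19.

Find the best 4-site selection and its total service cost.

With exactly 4 open, each farm uses its cheapest among the chosen.
{P1, P2, P4, P5}: Elton→P5 2·16=32, Calder→P1 4·23=92, Norris→P2 3·13=39, Pell→P2 2·22=44, Dover→P4 6·19=114. Service cost 321.
{P1, P2, P3, P5}: service cost 340
{P2, P3, P4, P5}: service cost 344
Among all 5 size-4 choices, {P1, P2, P4, P5} is lowest.

Choose P1, P2, P4 and P5; total service cost 321.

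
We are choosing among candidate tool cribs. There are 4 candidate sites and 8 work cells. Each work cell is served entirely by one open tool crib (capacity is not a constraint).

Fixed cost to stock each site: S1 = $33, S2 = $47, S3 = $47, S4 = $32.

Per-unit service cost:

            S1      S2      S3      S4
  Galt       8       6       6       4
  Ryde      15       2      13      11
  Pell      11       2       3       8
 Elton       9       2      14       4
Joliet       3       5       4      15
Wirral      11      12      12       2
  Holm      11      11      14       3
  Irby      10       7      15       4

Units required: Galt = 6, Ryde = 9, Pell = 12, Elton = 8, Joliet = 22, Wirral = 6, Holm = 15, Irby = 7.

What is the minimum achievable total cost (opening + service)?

For any fixed open set, each work cell goes to its cheapest open site; total = fixed + service.
{S1, S2, S4}: Galt→S4 4·6=24, Ryde→S2 2·9=18, Pell→S2 2·12=24, Elton→S2 2·8=16, Joliet→S1 3·22=66, Wirral→S4 2·6=12, Holm→S4 3·15=45, Irby→S4 4·7=28. Service 233; fixed 112; total 345.
{S2, S4}: service 277 + fixed 79 = 356
{S2, S3, S4}: service 255 + fixed 126 = 381
{S1, S2, S3, S4}: service 233 + fixed 159 = 392
No other subset beats 345.

Minimum total cost: 345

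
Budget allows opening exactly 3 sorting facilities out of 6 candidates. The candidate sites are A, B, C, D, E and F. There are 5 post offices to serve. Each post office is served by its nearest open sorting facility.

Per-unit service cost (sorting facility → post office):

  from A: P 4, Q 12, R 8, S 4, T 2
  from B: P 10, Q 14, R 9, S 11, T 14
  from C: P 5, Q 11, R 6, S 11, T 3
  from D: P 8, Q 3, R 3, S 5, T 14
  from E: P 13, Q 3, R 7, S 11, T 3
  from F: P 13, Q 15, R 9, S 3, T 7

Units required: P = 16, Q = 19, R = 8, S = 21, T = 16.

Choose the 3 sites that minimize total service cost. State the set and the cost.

Choose A, D and F; total service cost 240.

With exactly 3 open, each post office uses its cheapest among the chosen.
{A, D, F}: P→A 4·16=64, Q→D 3·19=57, R→D 3·8=24, S→F 3·21=63, T→A 2·16=32. Service cost 240.
{A, B, D}: service cost 261
{A, C, D}: service cost 261
Among all 20 size-3 choices, {A, D, F} is lowest.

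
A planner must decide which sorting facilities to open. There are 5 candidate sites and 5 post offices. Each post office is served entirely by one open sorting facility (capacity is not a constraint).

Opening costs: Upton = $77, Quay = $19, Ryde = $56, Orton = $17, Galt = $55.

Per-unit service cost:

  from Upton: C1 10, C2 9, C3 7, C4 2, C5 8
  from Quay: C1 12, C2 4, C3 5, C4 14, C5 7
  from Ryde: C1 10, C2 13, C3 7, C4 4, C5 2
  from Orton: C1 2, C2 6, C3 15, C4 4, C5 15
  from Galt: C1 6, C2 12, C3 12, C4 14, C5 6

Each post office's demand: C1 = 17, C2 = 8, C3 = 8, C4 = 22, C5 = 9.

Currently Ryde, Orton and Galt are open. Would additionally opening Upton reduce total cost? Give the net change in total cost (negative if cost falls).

Current service cost with {Ryde, Orton, Galt}: 244.
Adding Upton: each post office re-picks its cheapest; new service cost 200, saving 44.
Extra fixed cost: 77. Net change = 77 − 44 = 33.
(Totals: 372 → 405.)

No — net change +33 (cost rises by 33).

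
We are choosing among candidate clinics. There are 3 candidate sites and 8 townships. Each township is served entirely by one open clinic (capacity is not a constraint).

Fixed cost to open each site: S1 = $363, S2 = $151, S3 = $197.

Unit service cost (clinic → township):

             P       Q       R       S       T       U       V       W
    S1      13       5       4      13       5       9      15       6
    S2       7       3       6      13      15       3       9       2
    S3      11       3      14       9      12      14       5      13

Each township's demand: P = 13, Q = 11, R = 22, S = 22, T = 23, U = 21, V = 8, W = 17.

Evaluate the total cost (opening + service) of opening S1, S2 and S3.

Total cost: 1373

Each township is assigned to its cheapest site among the open ones.
{S1, S2, S3}: P→S2 7·13=91, Q→S2 3·11=33, R→S1 4·22=88, S→S3 9·22=198, T→S1 5·23=115, U→S2 3·21=63, V→S3 5·8=40, W→S2 2·17=34. Service 662; fixed 711; total 1373.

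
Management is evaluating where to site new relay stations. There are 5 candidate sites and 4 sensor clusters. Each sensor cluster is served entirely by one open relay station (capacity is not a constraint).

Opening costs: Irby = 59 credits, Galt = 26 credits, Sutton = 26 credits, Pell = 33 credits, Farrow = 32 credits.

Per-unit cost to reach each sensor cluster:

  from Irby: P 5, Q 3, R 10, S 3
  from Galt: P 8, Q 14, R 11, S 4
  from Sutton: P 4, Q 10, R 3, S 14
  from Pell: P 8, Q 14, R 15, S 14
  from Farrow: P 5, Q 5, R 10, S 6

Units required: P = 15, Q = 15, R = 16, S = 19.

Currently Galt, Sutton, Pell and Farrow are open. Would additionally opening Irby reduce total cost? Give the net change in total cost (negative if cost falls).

No — net change +10 (cost rises by 10).

Current service cost with {Galt, Sutton, Pell, Farrow}: 259.
Adding Irby: each sensor cluster re-picks its cheapest; new service cost 210, saving 49.
Extra fixed cost: 59. Net change = 59 − 49 = 10.
(Totals: 376 → 386.)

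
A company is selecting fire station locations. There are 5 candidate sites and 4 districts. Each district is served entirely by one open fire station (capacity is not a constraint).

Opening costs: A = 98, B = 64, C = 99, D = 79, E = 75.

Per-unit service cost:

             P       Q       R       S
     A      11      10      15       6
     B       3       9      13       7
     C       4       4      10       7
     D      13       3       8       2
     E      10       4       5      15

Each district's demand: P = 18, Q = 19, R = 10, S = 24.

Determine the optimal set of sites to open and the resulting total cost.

For any fixed open set, each district goes to its cheapest open site; total = fixed + service.
{B, D}: P→B 3·18=54, Q→D 3·19=57, R→D 8·10=80, S→D 2·24=48. Service 239; fixed 143; total 382.
{B, D, E}: service 209 + fixed 218 = 427
{C, D}: service 257 + fixed 178 = 435
{A, B, C, D, E}: service 209 + fixed 415 = 624
No other subset beats 382.

Open B and D; minimum total cost 382.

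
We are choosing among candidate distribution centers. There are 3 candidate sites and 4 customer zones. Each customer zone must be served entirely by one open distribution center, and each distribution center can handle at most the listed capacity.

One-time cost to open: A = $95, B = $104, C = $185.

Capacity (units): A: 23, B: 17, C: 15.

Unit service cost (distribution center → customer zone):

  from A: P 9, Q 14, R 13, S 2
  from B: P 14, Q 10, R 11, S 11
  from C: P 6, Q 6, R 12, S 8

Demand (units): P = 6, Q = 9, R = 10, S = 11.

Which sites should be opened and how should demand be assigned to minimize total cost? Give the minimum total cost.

Minimum total cost: 522

Open {A, C}: P→C 6·6=36, Q→C 6·9=54, R→A 13·10=130, S→A 2·11=22.
Loads: A carries 21/23, C carries 15/15. Service 242; fixed 280; total 522.
Next best feasible plan costs 525.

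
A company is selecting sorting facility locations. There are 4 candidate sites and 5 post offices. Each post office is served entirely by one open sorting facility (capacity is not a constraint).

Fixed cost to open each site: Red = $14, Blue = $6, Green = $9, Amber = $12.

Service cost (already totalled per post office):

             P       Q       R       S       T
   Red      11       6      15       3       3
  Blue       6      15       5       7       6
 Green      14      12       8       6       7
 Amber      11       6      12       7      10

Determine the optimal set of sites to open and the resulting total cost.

Open Red and Blue; minimum total cost 43.

For any fixed open set, each post office goes to its cheapest open site; total = fixed + service.
{Red, Blue}: P→Blue 6, Q→Red 6, R→Blue 5, S→Red 3, T→Red 3. Service 23; fixed 20; total 43.
{Blue}: P→Blue 6, Q→Blue 15, R→Blue 5, S→Blue 7, T→Blue 6. Service 39; fixed 6; total 45.
{Blue, Amber}: service 30 + fixed 18 = 48
{Red, Blue, Green, Amber}: service 23 + fixed 41 = 64
(All 15 nonempty subsets were checked; Red and Blue is lowest.)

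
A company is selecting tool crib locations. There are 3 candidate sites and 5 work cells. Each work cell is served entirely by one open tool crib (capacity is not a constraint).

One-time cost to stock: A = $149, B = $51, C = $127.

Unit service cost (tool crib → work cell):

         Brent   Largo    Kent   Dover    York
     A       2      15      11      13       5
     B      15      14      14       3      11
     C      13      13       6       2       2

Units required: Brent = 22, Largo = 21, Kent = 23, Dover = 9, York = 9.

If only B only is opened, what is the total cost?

Each work cell is assigned to its cheapest site among the open ones.
{B}: Brent→B 15·22=330, Largo→B 14·21=294, Kent→B 14·23=322, Dover→B 3·9=27, York→B 11·9=99. Service 1072; fixed 51; total 1123.

Total cost: 1123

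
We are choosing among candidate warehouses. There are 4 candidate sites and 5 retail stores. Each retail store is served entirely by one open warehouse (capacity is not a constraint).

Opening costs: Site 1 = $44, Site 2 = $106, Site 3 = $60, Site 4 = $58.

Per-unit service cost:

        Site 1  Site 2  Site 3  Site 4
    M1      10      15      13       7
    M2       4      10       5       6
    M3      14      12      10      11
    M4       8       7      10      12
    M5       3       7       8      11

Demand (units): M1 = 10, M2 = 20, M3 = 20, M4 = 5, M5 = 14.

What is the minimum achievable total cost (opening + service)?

Minimum total cost: 554

For any fixed open set, each retail store goes to its cheapest open site; total = fixed + service.
{Site 1, Site 4}: M1→Site 4 7·10=70, M2→Site 1 4·20=80, M3→Site 4 11·20=220, M4→Site 1 8·5=40, M5→Site 1 3·14=42. Service 452; fixed 102; total 554.
{Site 1, Site 3}: service 462 + fixed 104 = 566
{Site 1}: service 542 + fixed 44 = 586
{Site 1, Site 2, Site 3, Site 4}: service 427 + fixed 268 = 695
No other subset beats 554.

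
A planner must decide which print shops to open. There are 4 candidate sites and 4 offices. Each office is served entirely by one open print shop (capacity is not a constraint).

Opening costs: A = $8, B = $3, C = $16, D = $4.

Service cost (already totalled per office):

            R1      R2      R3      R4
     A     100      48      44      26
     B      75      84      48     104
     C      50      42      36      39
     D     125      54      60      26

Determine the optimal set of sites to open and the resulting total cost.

Open C and D; minimum total cost 174.

For any fixed open set, each office goes to its cheapest open site; total = fixed + service.
{C, D}: R1→C 50, R2→C 42, R3→C 36, R4→D 26. Service 154; fixed 20; total 174.
{B, C, D}: service 154 + fixed 23 = 177
{A, C}: R1→C 50, R2→C 42, R3→C 36, R4→A 26. Service 154; fixed 24; total 178.
{A, B, C, D}: R1→C 50, R2→C 42, R3→C 36, R4→A 26. Service 154; fixed 31; total 185.
No other subset beats 174.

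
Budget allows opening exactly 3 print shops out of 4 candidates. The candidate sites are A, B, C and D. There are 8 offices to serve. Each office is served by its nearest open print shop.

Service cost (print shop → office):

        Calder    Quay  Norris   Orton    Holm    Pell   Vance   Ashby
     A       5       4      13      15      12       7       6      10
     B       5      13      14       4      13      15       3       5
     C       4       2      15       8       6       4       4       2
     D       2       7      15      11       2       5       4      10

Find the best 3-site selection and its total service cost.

With exactly 3 open, each office uses its cheapest among the chosen.
{B, C, D}: Calder→D 2, Quay→C 2, Norris→B 14, Orton→B 4, Holm→D 2, Pell→C 4, Vance→B 3, Ashby→C 2. Service cost 33.
{A, C, D}: service cost 37
{A, B, C}: service cost 38
Among all 4 size-3 choices, {B, C, D} is lowest.

Choose B, C and D; total service cost 33.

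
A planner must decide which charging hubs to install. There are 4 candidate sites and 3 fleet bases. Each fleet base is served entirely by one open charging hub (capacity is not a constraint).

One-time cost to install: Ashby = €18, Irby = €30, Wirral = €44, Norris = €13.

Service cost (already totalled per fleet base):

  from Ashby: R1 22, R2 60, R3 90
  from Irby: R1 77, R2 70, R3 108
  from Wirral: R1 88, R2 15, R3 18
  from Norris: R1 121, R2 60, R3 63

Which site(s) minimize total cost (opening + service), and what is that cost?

Open Ashby and Wirral; minimum total cost 117.

For any fixed open set, each fleet base goes to its cheapest open site; total = fixed + service.
{Ashby, Wirral}: R1→Ashby 22, R2→Wirral 15, R3→Wirral 18. Service 55; fixed 62; total 117.
{Ashby, Wirral, Norris}: service 55 + fixed 75 = 130
{Ashby, Irby, Wirral}: R1→Ashby 22, R2→Wirral 15, R3→Wirral 18. Service 55; fixed 92; total 147.
{Ashby, Irby, Wirral, Norris}: service 55 + fixed 105 = 160
No other subset beats 117.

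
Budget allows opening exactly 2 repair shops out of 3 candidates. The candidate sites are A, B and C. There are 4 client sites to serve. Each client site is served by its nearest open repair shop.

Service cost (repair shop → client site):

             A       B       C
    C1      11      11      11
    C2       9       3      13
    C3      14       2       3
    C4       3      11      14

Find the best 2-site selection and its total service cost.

With exactly 2 open, each client site uses its cheapest among the chosen.
{A, B}: C1→A 11, C2→B 3, C3→B 2, C4→A 3. Service cost 19.
{A, C}: service cost 26
{B, C}: service cost 27
Among all 3 size-2 choices, {A, B} is lowest.

Choose A and B; total service cost 19.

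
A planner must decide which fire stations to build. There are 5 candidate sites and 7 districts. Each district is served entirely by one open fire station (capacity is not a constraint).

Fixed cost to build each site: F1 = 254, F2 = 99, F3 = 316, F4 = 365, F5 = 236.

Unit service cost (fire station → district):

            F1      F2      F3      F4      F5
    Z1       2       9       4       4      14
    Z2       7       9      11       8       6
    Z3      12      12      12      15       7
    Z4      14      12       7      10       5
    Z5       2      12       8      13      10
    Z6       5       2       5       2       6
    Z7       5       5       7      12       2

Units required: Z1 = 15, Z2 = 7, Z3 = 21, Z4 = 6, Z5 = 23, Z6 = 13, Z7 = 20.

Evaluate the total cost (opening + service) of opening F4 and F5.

Total cost: 1176

Each district is assigned to its cheapest site among the open ones.
{F4, F5}: Z1→F4 4·15=60, Z2→F5 6·7=42, Z3→F5 7·21=147, Z4→F5 5·6=30, Z5→F5 10·23=230, Z6→F4 2·13=26, Z7→F5 2·20=40. Service 575; fixed 601; total 1176.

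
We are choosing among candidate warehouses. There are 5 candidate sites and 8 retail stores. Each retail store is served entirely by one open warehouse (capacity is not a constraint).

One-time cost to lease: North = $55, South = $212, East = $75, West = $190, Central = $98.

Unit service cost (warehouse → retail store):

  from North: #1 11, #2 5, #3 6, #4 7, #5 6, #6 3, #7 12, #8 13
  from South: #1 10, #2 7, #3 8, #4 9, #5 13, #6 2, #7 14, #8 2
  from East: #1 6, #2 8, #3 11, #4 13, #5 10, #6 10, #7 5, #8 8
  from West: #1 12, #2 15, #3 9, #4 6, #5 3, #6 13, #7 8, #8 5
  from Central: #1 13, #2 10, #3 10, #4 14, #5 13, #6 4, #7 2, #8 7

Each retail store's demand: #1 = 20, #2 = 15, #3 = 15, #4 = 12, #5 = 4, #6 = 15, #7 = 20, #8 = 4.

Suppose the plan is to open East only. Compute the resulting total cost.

Total cost: 958

Each retail store is assigned to its cheapest site among the open ones.
{East}: #1→East 6·20=120, #2→East 8·15=120, #3→East 11·15=165, #4→East 13·12=156, #5→East 10·4=40, #6→East 10·15=150, #7→East 5·20=100, #8→East 8·4=32. Service 883; fixed 75; total 958.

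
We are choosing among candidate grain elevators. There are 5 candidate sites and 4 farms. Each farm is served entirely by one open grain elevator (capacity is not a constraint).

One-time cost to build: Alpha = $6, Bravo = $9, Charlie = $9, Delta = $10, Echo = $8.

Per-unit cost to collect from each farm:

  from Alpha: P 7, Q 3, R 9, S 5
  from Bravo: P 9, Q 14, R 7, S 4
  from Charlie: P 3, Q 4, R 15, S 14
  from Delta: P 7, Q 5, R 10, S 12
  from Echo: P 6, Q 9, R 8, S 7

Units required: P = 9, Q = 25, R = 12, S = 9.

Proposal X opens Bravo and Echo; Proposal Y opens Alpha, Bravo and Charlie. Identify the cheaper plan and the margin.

Proposal X: {Bravo, Echo}: P→Echo 6·9=54, Q→Echo 9·25=225, R→Bravo 7·12=84, S→Bravo 4·9=36. Service 399; fixed 17; total 416.
Proposal Y: {Alpha, Bravo, Charlie}: P→Charlie 3·9=27, Q→Alpha 3·25=75, R→Bravo 7·12=84, S→Bravo 4·9=36. Service 222; fixed 24; total 246.
Difference: |416 − 246| = 170.

Proposal Y is cheaper by 170.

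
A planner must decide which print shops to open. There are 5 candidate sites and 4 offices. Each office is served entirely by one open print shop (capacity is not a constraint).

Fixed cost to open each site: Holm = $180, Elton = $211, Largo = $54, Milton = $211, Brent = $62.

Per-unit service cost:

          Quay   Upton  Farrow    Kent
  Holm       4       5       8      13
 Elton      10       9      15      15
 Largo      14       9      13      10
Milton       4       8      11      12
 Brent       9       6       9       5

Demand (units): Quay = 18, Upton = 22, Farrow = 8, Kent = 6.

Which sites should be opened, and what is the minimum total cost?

For any fixed open set, each office goes to its cheapest open site; total = fixed + service.
{Brent}: Quay→Brent 9·18=162, Upton→Brent 6·22=132, Farrow→Brent 9·8=72, Kent→Brent 5·6=30. Service 396; fixed 62; total 458.
{Holm}: service 324 + fixed 180 = 504
{Largo, Brent}: Quay→Brent 9·18=162, Upton→Brent 6·22=132, Farrow→Brent 9·8=72, Kent→Brent 5·6=30. Service 396; fixed 116; total 512.
{Holm, Elton, Largo, Milton, Brent}: service 276 + fixed 718 = 994
No other subset beats 458.

Open Brent only; minimum total cost 458.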